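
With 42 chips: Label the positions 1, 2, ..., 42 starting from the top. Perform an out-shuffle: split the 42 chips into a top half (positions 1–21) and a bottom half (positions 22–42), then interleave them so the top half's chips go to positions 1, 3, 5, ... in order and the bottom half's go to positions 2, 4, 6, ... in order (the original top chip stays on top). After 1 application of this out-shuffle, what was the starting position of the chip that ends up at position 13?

7

Work backwards from position 13, undoing one out-shuffle at a time:
13 ← 7
So the chip now at position 13 started at position 7.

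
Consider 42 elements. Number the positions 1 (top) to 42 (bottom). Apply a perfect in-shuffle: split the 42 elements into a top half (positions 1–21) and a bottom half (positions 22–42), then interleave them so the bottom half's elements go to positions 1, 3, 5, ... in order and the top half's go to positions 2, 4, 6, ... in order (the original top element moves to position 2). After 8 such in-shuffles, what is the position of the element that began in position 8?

Track the element's position through each in-shuffle:
8 → 16 → 32 → 21 → 42 → 41 → 39 → 35 → 27

27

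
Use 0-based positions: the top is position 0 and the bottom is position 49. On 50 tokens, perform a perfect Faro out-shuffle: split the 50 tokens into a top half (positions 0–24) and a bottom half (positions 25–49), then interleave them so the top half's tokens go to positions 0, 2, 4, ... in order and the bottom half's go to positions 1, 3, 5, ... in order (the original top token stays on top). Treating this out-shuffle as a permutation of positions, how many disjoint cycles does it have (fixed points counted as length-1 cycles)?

6

Trace each unvisited position around until it returns:
(0) (1 2 4 8 16 32 ... len 21) (3 6 12 24 48 47 ... len 21) (7 14 28) (21 42 35) (49)
6 cycles in total.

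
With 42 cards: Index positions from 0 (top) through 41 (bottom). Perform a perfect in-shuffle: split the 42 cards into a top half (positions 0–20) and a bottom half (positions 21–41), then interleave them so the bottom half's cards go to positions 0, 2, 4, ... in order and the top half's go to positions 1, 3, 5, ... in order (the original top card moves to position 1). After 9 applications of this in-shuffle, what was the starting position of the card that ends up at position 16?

27

Work backwards from position 16, undoing one in-shuffle at a time:
16 ← 29 ← 14 ← 28 ← 35 ← 17 ← 8 ← 25 ← 12 ← 27
So the card now at position 16 started at position 27.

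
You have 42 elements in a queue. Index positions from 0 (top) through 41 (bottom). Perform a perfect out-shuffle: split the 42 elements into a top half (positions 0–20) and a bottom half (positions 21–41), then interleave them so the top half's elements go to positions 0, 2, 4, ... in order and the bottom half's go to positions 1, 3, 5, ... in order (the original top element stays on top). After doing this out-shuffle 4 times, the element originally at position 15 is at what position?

Track the element's position through each out-shuffle:
15 → 30 → 19 → 38 → 35

35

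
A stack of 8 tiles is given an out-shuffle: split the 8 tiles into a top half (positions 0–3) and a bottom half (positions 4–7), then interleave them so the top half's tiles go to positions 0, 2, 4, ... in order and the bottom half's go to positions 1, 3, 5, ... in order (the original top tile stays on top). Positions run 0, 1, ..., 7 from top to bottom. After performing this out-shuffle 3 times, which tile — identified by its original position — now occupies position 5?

Work backwards from position 5, undoing one out-shuffle at a time:
5 ← 6 ← 3 ← 5
So the tile now at position 5 started at position 5.

5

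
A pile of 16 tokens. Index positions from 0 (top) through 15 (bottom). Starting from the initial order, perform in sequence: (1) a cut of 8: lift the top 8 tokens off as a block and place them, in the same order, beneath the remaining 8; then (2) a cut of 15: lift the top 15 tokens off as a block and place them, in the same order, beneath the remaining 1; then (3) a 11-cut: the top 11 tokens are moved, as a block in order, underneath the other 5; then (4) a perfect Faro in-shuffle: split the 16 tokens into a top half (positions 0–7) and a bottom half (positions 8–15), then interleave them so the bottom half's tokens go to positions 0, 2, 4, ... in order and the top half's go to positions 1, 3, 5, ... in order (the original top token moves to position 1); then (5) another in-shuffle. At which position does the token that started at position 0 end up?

Track the token from position 0 forward through each operation:
  after op 1 (cut 8): 0 → 8
  after op 2 (cut 15): 8 → 9
  after op 3 (cut 11): 9 → 14
  after op 4 (in-shuffle): 14 → 12
  after op 5 (in-shuffle): 12 → 8

8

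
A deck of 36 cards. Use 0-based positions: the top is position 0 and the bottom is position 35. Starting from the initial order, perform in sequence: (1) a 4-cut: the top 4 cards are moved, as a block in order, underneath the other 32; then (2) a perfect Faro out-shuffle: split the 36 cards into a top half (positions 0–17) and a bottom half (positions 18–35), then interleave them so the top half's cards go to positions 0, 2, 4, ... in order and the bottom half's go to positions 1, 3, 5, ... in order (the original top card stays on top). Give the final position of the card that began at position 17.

Track the card from position 17 forward through each operation:
  after op 1 (cut 4): 17 → 13
  after op 2 (out-shuffle): 13 → 26

26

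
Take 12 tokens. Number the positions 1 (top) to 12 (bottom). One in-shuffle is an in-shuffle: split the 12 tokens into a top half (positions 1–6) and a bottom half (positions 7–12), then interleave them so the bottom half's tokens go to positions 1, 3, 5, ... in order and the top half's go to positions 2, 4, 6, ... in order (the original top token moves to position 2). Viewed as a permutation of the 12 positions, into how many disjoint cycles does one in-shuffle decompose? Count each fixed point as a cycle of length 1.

1

Trace each unvisited position around until it returns:
(1 2 4 8 3 6 ... len 12)
1 cycle in total.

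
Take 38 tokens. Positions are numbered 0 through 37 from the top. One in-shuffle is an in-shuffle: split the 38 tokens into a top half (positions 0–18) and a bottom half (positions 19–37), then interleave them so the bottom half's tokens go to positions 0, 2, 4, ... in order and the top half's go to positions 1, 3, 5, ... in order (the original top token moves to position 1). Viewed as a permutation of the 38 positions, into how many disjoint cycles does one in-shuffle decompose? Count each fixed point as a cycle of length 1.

Trace each unvisited position around until it returns:
(0 1 3 7 15 31 ... len 12) (2 5 11 23 8 17 ... len 12) (6 13 27 16 33 28 ... len 12) (12 25)
4 cycles in total.

4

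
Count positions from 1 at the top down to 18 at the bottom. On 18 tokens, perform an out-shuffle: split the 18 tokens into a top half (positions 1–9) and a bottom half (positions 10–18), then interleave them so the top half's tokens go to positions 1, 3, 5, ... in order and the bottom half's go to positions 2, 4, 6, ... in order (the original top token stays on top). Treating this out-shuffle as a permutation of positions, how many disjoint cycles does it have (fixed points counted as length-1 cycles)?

4

Trace each unvisited position around until it returns:
(1) (2 3 5 9 17 16 14 10) (4 7 13 8 15 12 6 11) (18)
4 cycles in total.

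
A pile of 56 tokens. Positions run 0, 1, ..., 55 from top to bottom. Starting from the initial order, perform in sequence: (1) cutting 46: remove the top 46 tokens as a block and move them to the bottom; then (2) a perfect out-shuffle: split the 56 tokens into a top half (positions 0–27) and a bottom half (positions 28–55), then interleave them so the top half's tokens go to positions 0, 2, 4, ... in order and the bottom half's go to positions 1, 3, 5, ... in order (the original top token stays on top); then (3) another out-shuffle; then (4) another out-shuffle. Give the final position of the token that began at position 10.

50

Track the token from position 10 forward through each operation:
  after op 1 (cut 46): 10 → 20
  after op 2 (out-shuffle): 20 → 40
  after op 3 (out-shuffle): 40 → 25
  after op 4 (out-shuffle): 25 → 50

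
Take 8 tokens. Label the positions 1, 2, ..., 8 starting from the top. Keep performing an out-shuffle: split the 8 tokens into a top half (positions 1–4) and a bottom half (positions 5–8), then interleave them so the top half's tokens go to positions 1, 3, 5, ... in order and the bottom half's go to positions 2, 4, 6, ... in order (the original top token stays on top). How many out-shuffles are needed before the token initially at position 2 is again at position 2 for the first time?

3

Follow position 2 under repeated out-shuffles:
2 → 3 → 5 → 2
It first returns after 3 out-shuffles.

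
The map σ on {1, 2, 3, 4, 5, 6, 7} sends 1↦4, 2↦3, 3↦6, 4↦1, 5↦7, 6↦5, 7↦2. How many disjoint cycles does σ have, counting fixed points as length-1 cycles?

Cycle decomposition: (1 4) (2 3 6 5 7).
2 cycles.

2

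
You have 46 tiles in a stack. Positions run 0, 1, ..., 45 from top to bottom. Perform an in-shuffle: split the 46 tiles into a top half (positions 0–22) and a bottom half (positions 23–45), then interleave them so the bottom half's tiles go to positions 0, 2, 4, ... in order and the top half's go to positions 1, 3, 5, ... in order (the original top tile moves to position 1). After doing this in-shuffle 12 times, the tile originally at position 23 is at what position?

Track the tile's position through each in-shuffle:
23 → 0 → 1 → 3 → 7 → 15 → 31 → 16 → 33 → 20 → 41 → 36 → 26

26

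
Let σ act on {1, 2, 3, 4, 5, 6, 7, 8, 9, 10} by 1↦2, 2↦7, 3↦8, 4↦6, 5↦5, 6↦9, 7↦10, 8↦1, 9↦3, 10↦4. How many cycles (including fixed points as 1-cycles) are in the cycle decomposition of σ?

Cycle decomposition: (1 2 7 10 4 6 9 3 8) (5).
2 cycles.

2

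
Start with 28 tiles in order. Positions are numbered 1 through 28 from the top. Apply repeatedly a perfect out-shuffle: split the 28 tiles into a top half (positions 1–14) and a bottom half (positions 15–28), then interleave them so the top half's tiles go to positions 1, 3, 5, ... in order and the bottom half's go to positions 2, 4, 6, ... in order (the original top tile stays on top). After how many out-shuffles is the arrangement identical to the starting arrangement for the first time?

18

The out-shuffle permutes the 28 positions with cycle lengths [1, 1, 2, 6, 18].
Every tile is home exactly when every cycle has completed a whole number of laps, i.e. after lcm(1, 2, 6, 18) = 18 out-shuffles.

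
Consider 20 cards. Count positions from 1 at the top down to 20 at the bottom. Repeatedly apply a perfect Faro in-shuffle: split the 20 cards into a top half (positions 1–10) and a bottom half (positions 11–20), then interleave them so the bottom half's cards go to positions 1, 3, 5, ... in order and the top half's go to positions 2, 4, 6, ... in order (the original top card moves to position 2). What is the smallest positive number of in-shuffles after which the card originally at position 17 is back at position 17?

6

Follow position 17 under repeated in-shuffles:
17 → 13 → 5 → 10 → 20 → 19 → 17
It first returns after 6 in-shuffles.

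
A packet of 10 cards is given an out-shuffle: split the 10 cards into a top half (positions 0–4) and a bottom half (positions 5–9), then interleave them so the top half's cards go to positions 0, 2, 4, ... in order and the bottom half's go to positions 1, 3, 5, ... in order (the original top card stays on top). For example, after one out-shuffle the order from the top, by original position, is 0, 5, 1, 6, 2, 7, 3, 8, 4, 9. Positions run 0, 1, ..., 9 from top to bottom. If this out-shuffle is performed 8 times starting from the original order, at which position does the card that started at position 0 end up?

Position 0 is a fixed point of every out-shuffle, so the card never moves.

0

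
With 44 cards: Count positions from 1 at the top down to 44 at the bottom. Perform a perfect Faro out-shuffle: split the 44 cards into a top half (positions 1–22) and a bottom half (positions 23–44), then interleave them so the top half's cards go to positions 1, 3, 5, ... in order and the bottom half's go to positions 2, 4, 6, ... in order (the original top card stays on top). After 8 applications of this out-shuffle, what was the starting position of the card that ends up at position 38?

Work backwards from position 38, undoing one out-shuffle at a time:
38 ← 41 ← 21 ← 11 ← 6 ← 25 ← 13 ← 7 ← 4
So the card now at position 38 started at position 4.

4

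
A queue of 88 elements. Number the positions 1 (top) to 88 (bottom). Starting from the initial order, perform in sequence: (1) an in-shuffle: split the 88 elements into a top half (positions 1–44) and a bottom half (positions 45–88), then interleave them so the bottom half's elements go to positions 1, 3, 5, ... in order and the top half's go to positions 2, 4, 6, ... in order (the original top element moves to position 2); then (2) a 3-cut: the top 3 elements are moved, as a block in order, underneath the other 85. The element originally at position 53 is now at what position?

Track the element from position 53 forward through each operation:
  after op 1 (in-shuffle): 53 → 17
  after op 2 (cut 3): 17 → 14

14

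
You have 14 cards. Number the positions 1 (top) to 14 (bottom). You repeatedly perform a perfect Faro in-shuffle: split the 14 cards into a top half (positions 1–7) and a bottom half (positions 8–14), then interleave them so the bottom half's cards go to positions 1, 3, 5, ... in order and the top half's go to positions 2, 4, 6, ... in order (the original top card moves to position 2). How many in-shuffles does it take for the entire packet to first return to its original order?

The in-shuffle permutes the 14 positions with cycle lengths [2, 4, 4, 4].
Every card is home exactly when every cycle has completed a whole number of laps, i.e. after lcm(2, 4) = 4 in-shuffles.

4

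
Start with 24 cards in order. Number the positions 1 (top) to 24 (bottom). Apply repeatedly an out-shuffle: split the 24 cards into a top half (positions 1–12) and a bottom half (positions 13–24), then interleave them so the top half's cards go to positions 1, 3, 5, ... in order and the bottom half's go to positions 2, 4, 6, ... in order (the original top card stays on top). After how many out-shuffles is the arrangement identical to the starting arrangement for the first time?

11

The out-shuffle permutes the 24 positions with cycle lengths [1, 1, 11, 11].
Every card is home exactly when every cycle has completed a whole number of laps, i.e. after lcm(1, 11) = 11 out-shuffles.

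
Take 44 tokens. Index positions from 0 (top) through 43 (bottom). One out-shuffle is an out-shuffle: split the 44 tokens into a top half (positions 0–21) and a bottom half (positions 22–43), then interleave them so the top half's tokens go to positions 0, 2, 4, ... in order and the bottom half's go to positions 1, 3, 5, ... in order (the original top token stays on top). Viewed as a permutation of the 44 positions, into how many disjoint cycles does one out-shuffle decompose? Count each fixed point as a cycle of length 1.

5

Trace each unvisited position around until it returns:
(0) (1 2 4 8 16 32 ... len 14) (3 6 12 24 5 10 ... len 14) (7 14 28 13 26 9 ... len 14) (43)
5 cycles in total.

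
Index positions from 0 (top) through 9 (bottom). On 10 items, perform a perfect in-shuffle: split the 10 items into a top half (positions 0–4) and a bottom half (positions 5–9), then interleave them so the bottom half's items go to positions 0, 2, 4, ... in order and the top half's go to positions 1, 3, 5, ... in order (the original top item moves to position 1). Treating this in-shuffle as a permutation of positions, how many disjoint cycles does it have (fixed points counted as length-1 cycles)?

1

Trace each unvisited position around until it returns:
(0 1 3 7 4 9 8 6 2 5)
1 cycle in total.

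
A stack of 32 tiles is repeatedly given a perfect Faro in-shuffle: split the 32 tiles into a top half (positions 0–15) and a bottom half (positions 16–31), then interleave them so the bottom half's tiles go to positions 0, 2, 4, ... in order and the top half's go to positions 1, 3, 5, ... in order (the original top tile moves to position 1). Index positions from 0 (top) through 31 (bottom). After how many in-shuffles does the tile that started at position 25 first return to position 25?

10

Follow position 25 under repeated in-shuffles:
25 → 18 → 4 → 9 → 19 → 6 → 13 → 27 → 22 → 12 → 25
It first returns after 10 in-shuffles.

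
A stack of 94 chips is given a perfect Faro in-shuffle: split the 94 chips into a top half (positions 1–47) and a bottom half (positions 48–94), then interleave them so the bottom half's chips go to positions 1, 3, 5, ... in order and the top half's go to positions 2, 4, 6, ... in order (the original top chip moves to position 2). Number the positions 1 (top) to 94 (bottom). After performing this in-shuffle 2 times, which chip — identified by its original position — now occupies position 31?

79

Work backwards from position 31, undoing one in-shuffle at a time:
31 ← 63 ← 79
So the chip now at position 31 started at position 79.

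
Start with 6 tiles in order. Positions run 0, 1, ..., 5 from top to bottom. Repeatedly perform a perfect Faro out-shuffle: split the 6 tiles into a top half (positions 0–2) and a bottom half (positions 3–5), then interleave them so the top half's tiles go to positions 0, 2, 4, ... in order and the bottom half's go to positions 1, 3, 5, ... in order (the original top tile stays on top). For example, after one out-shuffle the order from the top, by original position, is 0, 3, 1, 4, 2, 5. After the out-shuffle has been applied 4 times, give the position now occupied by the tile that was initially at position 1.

Track the tile's position through each out-shuffle:
1 → 2 → 4 → 3 → 1

1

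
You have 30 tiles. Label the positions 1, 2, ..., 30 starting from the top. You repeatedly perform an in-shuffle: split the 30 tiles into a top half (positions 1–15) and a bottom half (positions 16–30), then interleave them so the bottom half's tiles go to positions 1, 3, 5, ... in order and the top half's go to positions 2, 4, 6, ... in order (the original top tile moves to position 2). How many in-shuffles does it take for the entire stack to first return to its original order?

5

The in-shuffle permutes the 30 positions with cycle lengths [5, 5, 5, 5, 5, 5].
Every tile is home exactly when every cycle has completed a whole number of laps, i.e. after lcm(5) = 5 in-shuffles.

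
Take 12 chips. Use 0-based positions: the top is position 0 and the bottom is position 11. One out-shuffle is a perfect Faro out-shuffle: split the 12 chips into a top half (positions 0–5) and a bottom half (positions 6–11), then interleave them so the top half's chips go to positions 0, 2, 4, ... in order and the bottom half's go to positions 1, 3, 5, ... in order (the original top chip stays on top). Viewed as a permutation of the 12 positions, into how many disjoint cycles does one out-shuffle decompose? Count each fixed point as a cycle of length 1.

Trace each unvisited position around until it returns:
(0) (1 2 4 8 5 10 9 7 3 6) (11)
3 cycles in total.

3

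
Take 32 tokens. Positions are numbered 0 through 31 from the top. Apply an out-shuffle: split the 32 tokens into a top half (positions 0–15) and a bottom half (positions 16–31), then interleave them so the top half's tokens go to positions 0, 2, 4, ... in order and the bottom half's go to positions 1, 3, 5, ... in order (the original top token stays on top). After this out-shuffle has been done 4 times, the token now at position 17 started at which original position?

3

Work backwards from position 17, undoing one out-shuffle at a time:
17 ← 24 ← 12 ← 6 ← 3
So the token now at position 17 started at position 3.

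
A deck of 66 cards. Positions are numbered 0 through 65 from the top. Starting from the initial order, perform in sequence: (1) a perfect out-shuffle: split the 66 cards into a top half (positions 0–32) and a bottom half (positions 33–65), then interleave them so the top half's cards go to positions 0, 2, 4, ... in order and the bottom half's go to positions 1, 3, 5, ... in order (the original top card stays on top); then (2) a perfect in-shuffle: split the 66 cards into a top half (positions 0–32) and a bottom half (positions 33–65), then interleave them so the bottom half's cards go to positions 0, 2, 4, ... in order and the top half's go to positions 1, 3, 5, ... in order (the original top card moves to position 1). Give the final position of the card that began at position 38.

23

Track the card from position 38 forward through each operation:
  after op 1 (out-shuffle): 38 → 11
  after op 2 (in-shuffle): 11 → 23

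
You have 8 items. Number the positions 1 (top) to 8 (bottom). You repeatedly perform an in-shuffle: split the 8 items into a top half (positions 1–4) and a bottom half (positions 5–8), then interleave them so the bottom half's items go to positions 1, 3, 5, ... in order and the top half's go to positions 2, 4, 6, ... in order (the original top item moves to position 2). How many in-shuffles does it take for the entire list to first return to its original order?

The in-shuffle permutes the 8 positions with cycle lengths [2, 6].
Every item is home exactly when every cycle has completed a whole number of laps, i.e. after lcm(2, 6) = 6 in-shuffles.

6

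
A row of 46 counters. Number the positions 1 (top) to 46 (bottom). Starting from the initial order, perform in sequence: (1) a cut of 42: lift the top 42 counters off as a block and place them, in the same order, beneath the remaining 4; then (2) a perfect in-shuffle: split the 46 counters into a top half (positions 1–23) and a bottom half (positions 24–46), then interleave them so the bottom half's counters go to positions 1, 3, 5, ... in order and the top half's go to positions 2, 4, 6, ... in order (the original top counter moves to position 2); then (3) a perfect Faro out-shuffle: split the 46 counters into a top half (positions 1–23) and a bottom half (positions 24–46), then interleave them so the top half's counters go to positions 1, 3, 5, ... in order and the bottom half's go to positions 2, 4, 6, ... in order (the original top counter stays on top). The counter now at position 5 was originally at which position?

21

Undo the operations in reverse order, starting from position 5:
  undo op 3 (out-shuffle, from top half): 5 ← 3
  undo op 2 (in-shuffle, from bottom half): 3 ← 25
  undo op 1 (cut 42): 25 ← 21
So the counter at position 5 came from original position 21.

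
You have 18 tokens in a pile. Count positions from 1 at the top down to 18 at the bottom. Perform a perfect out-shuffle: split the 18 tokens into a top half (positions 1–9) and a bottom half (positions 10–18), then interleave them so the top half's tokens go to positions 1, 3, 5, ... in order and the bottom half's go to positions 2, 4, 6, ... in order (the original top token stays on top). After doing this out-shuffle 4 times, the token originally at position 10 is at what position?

9

Track the token's position through each out-shuffle:
10 → 2 → 3 → 5 → 9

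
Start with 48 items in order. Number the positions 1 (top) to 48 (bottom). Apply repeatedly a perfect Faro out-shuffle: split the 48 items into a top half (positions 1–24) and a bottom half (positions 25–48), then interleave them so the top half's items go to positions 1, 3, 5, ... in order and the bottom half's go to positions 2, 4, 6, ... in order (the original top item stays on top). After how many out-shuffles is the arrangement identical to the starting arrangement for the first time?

23

The out-shuffle permutes the 48 positions with cycle lengths [1, 1, 23, 23].
Every item is home exactly when every cycle has completed a whole number of laps, i.e. after lcm(1, 23) = 23 out-shuffles.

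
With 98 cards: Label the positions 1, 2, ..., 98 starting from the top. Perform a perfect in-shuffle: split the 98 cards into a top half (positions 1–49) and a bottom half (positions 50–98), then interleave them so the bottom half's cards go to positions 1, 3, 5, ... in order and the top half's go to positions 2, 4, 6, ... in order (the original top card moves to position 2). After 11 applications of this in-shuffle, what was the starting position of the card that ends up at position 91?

29

Work backwards from position 91, undoing one in-shuffle at a time:
91 ← 95 ← 97 ← 98 ← 49 ← 74 ← 37 ← 68 ← 34 ← 17 ← 58 ← 29
So the card now at position 91 started at position 29.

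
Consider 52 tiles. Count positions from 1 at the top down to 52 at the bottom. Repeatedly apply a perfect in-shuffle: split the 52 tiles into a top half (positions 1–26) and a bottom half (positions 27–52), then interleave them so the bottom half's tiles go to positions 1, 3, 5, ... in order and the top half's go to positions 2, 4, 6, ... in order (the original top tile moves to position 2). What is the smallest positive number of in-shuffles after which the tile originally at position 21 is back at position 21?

Follow position 21 under repeated in-shuffles:
21 → 42 → 31 → 9 → 18 → 36 → 19 → 38 → ... → 21 (length 52)
It first returns after 52 in-shuffles.

52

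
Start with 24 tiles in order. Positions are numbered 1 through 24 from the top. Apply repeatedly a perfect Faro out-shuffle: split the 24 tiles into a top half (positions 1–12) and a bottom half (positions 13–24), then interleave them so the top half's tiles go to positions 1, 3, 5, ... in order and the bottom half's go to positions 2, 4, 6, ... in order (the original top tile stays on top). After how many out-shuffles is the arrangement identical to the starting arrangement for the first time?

The out-shuffle permutes the 24 positions with cycle lengths [1, 1, 11, 11].
Every tile is home exactly when every cycle has completed a whole number of laps, i.e. after lcm(1, 11) = 11 out-shuffles.

11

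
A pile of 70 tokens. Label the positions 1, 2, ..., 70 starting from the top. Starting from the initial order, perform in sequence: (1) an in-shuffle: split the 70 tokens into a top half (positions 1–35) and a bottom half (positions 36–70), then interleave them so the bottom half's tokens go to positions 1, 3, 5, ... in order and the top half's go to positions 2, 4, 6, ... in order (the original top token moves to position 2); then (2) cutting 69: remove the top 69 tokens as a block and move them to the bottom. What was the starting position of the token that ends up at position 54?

62

Undo the operations in reverse order, starting from position 54:
  undo op 2 (cut 69): 54 ← 53
  undo op 1 (in-shuffle, from bottom half): 53 ← 62
So the token at position 54 came from original position 62.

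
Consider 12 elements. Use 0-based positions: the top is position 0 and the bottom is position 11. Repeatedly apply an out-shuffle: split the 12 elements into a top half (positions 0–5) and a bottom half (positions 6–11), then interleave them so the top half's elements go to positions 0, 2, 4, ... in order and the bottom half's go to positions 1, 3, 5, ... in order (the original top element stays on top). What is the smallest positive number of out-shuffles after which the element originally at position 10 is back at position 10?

Follow position 10 under repeated out-shuffles:
10 → 9 → 7 → 3 → 6 → 1 → 2 → 4 → 8 → 5 → 10
It first returns after 10 out-shuffles.

10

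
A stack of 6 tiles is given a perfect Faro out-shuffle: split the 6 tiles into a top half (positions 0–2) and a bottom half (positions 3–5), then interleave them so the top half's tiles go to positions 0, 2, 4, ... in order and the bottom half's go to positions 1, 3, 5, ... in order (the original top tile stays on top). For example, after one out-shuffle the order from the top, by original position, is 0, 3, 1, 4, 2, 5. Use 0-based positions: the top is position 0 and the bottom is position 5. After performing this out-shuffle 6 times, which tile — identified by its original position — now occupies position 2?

Work backwards from position 2, undoing one out-shuffle at a time:
2 ← 1 ← 3 ← 4 ← 2 ← 1 ← 3
So the tile now at position 2 started at position 3.

3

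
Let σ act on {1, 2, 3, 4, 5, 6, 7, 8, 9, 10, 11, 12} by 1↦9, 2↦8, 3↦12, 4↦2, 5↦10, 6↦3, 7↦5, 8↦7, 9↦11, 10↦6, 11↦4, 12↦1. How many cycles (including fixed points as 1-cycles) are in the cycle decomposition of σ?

Cycle decomposition: (1 9 11 4 2 8 7 5 10 6 3 12).
1 cycle.

1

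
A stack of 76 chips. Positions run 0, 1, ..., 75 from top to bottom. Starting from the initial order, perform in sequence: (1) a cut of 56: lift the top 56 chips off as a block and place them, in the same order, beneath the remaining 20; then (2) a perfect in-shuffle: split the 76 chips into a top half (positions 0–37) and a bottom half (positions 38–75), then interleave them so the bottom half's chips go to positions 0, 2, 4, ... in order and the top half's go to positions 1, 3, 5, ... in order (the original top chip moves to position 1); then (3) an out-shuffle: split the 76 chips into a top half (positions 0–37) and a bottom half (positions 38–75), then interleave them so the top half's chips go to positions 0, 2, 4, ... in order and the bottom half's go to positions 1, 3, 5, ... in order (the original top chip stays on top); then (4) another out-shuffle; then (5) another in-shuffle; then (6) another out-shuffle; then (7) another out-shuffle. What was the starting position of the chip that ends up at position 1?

66

Undo the operations in reverse order, starting from position 1:
  undo op 7 (out-shuffle, from bottom half): 1 ← 38
  undo op 6 (out-shuffle, from top half): 38 ← 19
  undo op 5 (in-shuffle, from top half): 19 ← 9
  undo op 4 (out-shuffle, from bottom half): 9 ← 42
  undo op 3 (out-shuffle, from top half): 42 ← 21
  undo op 2 (in-shuffle, from top half): 21 ← 10
  undo op 1 (cut 56): 10 ← 66
So the chip at position 1 came from original position 66.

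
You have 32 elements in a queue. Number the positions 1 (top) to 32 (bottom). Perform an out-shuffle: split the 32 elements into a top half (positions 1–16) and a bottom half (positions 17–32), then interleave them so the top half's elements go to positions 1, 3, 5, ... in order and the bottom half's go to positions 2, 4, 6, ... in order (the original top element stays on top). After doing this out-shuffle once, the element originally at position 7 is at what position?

13

Track the element's position through each out-shuffle:
7 → 13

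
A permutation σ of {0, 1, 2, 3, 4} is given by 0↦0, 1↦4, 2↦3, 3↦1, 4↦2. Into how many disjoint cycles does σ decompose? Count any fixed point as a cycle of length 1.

Cycle decomposition: (0) (1 4 2 3).
2 cycles.

2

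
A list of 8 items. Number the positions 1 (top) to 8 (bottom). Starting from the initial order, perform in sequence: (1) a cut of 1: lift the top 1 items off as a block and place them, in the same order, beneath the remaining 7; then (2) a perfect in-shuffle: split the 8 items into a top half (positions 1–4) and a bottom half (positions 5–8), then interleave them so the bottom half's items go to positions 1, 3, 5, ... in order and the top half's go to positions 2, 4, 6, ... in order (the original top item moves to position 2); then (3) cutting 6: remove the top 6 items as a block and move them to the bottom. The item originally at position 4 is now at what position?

8

Track the item from position 4 forward through each operation:
  after op 1 (cut 1): 4 → 3
  after op 2 (in-shuffle): 3 → 6
  after op 3 (cut 6): 6 → 8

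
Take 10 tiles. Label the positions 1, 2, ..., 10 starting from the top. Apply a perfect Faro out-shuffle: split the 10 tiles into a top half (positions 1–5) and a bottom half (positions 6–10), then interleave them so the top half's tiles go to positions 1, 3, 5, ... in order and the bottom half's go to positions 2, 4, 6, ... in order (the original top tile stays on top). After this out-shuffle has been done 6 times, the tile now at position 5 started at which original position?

Work backwards from position 5, undoing one out-shuffle at a time:
5 ← 3 ← 2 ← 6 ← 8 ← 9 ← 5
So the tile now at position 5 started at position 5.

5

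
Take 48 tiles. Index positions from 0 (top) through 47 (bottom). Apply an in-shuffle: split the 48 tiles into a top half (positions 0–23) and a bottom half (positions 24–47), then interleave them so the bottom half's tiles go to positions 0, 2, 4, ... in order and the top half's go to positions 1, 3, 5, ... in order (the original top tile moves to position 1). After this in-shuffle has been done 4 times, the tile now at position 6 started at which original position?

27

Work backwards from position 6, undoing one in-shuffle at a time:
6 ← 27 ← 13 ← 6 ← 27
So the tile now at position 6 started at position 27.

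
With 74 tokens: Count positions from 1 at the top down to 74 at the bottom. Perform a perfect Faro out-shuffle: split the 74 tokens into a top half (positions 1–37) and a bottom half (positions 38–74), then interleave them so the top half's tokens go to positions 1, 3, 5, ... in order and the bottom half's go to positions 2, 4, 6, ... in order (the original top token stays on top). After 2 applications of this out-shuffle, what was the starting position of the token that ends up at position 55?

Work backwards from position 55, undoing one out-shuffle at a time:
55 ← 28 ← 51
So the token now at position 55 started at position 51.

51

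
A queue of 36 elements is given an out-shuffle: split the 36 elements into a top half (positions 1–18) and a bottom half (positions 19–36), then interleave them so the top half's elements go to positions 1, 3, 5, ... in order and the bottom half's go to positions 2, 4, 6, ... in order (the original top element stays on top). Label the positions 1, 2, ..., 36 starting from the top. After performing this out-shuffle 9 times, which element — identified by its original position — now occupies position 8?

22

Work backwards from position 8, undoing one out-shuffle at a time:
8 ← 22 ← 29 ← 15 ← 8 ← 22 ← 29 ← 15 ← 8 ← 22
So the element now at position 8 started at position 22.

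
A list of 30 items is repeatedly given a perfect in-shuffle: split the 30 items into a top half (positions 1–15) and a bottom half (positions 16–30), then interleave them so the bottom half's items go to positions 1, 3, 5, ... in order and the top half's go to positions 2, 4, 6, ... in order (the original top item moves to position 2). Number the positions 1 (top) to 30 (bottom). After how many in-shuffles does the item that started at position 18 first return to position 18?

Follow position 18 under repeated in-shuffles:
18 → 5 → 10 → 20 → 9 → 18
It first returns after 5 in-shuffles.

5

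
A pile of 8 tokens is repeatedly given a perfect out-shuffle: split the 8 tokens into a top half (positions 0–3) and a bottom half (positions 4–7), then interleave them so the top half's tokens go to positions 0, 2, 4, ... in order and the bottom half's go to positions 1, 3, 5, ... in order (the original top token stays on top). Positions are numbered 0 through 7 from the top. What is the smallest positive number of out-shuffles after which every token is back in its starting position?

The out-shuffle permutes the 8 positions with cycle lengths [1, 1, 3, 3].
Every token is home exactly when every cycle has completed a whole number of laps, i.e. after lcm(1, 3) = 3 out-shuffles.

3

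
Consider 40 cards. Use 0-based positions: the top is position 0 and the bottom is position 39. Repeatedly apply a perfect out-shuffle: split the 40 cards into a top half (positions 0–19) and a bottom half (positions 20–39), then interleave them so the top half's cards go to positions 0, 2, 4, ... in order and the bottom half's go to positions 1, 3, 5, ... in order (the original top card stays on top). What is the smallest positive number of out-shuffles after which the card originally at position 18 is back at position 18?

12

Follow position 18 under repeated out-shuffles:
18 → 36 → 33 → 27 → 15 → 30 → 21 → 3 → 6 → 12 → 24 → 9 → 18
It first returns after 12 out-shuffles.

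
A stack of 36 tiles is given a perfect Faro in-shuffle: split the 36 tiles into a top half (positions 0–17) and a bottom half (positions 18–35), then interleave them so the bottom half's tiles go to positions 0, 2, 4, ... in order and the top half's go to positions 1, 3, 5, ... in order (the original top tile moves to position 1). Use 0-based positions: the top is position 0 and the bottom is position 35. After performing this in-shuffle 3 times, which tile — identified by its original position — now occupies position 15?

Work backwards from position 15, undoing one in-shuffle at a time:
15 ← 7 ← 3 ← 1
So the tile now at position 15 started at position 1.

1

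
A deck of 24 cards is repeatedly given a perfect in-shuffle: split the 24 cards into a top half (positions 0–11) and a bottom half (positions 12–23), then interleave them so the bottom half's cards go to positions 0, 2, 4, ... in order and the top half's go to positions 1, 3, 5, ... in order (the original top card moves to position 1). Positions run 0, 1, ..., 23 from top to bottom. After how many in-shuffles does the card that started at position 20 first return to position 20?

Follow position 20 under repeated in-shuffles:
20 → 16 → 8 → 17 → 10 → 21 → 18 → 12 → 0 → 1 → 3 → 7 → 15 → 6 → 13 → 2 → 5 → 11 → 23 → 22 → 20
It first returns after 20 in-shuffles.

20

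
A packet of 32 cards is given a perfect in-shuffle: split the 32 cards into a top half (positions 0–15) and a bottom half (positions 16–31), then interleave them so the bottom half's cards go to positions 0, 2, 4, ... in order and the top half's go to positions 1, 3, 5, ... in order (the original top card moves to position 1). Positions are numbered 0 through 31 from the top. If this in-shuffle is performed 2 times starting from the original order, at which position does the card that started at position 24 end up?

Track the card's position through each in-shuffle:
24 → 16 → 0

0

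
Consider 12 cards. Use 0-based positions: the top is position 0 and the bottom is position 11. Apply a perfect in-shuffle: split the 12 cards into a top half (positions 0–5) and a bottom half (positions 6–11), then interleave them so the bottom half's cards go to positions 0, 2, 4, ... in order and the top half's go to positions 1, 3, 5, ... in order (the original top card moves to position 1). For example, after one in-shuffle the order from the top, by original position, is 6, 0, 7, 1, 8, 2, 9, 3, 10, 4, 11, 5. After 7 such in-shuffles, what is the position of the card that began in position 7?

Track the card's position through each in-shuffle:
7 → 2 → 5 → 11 → 10 → 8 → 4 → 9

9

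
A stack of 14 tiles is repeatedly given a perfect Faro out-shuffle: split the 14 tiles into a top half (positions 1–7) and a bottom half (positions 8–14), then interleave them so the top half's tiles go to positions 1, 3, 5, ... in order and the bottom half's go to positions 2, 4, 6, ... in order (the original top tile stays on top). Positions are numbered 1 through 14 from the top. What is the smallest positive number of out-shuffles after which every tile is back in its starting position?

The out-shuffle permutes the 14 positions with cycle lengths [1, 1, 12].
Every tile is home exactly when every cycle has completed a whole number of laps, i.e. after lcm(1, 12) = 12 out-shuffles.

12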